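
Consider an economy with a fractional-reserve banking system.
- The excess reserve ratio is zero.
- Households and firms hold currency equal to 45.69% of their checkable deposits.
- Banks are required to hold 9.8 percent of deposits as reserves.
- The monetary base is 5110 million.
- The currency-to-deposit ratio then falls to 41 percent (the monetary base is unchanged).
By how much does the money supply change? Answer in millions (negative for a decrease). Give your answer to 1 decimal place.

Initially m₁ = (1 + 0.4569) / (0.098 + 0.4569) ≈ 2.625518, so M₁ = 2.625518 × 5110 ≈ 13416.397 million.
After the change m₂ = (1 + 0.41) / (0.098 + 0.41) ≈ 2.775591, so M₂ = 2.775591 × 5110 ≈ 14183.27 million.
ΔM = M₂ − M₁ = 14183.27 − 13416.397 = 766.873 million.

766.9 million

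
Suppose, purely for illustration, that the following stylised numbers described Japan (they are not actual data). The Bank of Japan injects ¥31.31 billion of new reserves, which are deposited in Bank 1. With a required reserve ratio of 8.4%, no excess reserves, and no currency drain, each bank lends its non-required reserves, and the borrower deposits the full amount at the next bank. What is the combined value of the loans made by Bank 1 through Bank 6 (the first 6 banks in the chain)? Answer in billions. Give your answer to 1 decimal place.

¥139.7 billion

Bank i lends (1 − rr)^i of the original deposit: Bank 1 lends 31.31·0.9160 ≈ 28.6800, Bank 2 lends 31.31·0.9160² ≈ 26.2708, and so on.
Summing a geometric series: total = 31.31·[0.9160·(1 − 0.9160^6) / (1 − 0.9160)] ≈ 139.7438 billion.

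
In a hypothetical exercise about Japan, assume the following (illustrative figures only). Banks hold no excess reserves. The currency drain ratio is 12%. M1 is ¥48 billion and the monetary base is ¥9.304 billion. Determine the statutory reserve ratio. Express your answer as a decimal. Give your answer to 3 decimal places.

0.097

Using m = M/MB = 48/9.304 ≈ 5.159071. Since m = (1 + c)/(c + rr + e), the denominator satisfies c + rr + e = (1 + c)/m = (1 + 0.12) / 5.159071 ≈ 0.217093.
With c = 0.12 and e = 0, the statutory reserve ratio is 0.217093 − 0.12 − 0 = 0.097093.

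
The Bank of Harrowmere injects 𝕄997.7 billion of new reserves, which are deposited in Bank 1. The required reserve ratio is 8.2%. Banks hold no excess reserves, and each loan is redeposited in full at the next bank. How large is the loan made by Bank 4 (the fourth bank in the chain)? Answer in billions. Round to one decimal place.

Each bank lends a fraction (1 − rr) = 0.9180 of the deposit it receives, so Bank 4 receives 997.7·0.9180^3 and lends 997.7·0.9180^4 ≈ 708.5503 billion.

𝕄708.6 billion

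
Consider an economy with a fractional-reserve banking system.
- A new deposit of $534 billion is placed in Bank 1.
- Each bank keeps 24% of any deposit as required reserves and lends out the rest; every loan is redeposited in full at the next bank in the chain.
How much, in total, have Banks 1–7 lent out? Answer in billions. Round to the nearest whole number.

$1443 billion

Bank i lends (1 − rr)^i of the original deposit: Bank 1 lends 534·0.7600 = 405.8400, Bank 2 lends 534·0.7600² = 308.4384, and so on.
Summing a geometric series: total = 534·[0.7600·(1 − 0.7600^7) / (1 − 0.7600)] ≈ 1443.3498 billion.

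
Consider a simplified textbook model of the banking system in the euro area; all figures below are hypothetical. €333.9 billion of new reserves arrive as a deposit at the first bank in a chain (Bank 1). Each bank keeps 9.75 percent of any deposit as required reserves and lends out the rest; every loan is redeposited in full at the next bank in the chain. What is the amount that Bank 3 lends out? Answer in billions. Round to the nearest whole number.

€245 billion

Each bank lends a fraction (1 − rr) = 0.9025 of the deposit it receives, so Bank 3 receives 333.9·0.9025^2 and lends 333.9·0.9025^3 ≈ 245.4472 billion.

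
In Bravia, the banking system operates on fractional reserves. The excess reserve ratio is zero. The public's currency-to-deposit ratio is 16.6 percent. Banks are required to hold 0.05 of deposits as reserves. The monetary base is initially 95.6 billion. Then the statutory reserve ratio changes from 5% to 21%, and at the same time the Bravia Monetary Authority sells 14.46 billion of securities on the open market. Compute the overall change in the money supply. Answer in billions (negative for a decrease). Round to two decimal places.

-264.44 billion

Before: m₁ = (1 + 0.166) / (0.05 + 0.166) ≈ 5.39815, MB₁ = 95.6, so M₁ = 5.39815 × 95.6 ≈ 516.0631 billion.
After: m₂ = (1 + 0.166) / (0.21 + 0.166) ≈ 3.10106, MB₂ = 95.6 − 14.46 = 81.14, so M₂ = 3.10106 × 81.14 ≈ 251.62 billion.
ΔM = M₂ − M₁ = 251.62 − 516.0631 = -264.4431 billion.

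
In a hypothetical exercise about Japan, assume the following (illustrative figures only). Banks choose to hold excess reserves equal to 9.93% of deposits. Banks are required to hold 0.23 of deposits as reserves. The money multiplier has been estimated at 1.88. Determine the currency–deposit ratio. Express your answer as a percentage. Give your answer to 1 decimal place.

43.3%

Using m = 1.88. From m = (1 + c)/(c + rr + e), rearranging gives 1 + c = m·(c + rr + e), so c·(1 − m) = m·(rr + e) − 1.
Hence c = [m·(rr + e) − 1]/(1 − m) = [1.88 × (0.23 + 0.0993) − 1] / (1 − 1.88) ≈ 0.432859.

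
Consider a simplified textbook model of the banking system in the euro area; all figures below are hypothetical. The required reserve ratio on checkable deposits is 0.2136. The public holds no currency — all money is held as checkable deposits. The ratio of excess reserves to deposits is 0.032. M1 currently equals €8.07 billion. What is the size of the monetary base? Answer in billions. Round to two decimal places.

The money multiplier is m = 1 / (rr + e) = 1 / (0.2136 + 0.032) ≈ 4.0717.
MB = M / m = 8.07 / 4.0717 ≈ 1.982 billion.

€1.98 billion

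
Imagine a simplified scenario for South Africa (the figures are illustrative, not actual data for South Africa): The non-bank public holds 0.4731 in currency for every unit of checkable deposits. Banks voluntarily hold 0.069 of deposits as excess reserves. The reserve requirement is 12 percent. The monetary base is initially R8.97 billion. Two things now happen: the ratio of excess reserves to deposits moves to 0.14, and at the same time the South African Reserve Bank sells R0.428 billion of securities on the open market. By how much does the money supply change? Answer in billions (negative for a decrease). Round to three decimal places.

-2.793 billion

Before: m₁ = (1 + 0.4731) / (0.12 + 0.069 + 0.4731) ≈ 2.22489, MB₁ = 8.97, so M₁ = 2.22489 × 8.97 ≈ 19.9573 billion.
After: m₂ = (1 + 0.4731) / (0.12 + 0.14 + 0.4731) ≈ 2.00941, MB₂ = 8.97 − 0.428 = 8.542, so M₂ = 2.00941 × 8.542 ≈ 17.1644 billion.
ΔM = M₂ − M₁ = 17.1644 − 19.9573 = -2.7929 billion.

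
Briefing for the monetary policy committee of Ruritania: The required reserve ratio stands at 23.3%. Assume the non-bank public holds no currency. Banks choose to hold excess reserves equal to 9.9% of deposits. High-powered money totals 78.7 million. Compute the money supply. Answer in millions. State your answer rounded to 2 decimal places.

The money multiplier is m = 1 / (rr + e) = 1 / (0.233 + 0.099) ≈ 3.01205.
So M = m × MB = 3.01205 × 78.7 ≈ 237.0483 million.

237.05 million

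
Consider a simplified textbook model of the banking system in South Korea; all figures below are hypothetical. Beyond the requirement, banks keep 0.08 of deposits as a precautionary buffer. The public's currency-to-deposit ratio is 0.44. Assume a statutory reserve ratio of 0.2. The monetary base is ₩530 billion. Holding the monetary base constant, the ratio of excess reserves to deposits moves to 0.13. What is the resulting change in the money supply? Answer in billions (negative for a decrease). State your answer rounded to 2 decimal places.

-68.83 billion

Initially m₁ = (1 + 0.44) / (0.2 + 0.08 + 0.44) = 2, so M₁ = 2 × 530 = 1060 billion.
After the change m₂ = (1 + 0.44) / (0.2 + 0.13 + 0.44) ≈ 1.870130, so M₂ = 1.870130 × 530 = 991.1689 billion.
ΔM = M₂ − M₁ = 991.1689 − 1060 = -68.8311 billion.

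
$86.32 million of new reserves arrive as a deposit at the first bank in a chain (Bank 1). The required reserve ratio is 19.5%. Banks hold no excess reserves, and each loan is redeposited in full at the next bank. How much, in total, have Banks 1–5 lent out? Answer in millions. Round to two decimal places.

$235.88 million

Bank i lends (1 − rr)^i of the original deposit: Bank 1 lends 86.32·0.8050 = 69.4876, Bank 2 lends 86.32·0.8050² ≈ 55.9375, and so on.
Summing a geometric series: total = 86.32·[0.8050·(1 − 0.8050^5) / (1 − 0.8050)] ≈ 235.8841 million.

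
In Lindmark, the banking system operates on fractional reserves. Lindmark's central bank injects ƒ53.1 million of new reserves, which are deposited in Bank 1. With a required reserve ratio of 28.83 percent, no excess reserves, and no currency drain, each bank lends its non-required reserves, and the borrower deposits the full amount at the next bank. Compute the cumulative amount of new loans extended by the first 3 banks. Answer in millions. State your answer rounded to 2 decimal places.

Bank i lends (1 − rr)^i of the original deposit: Bank 1 lends 53.1·0.7117 ≈ 37.7913, Bank 2 lends 53.1·0.7117² ≈ 26.8960, and so on.
Summing a geometric series: total = 53.1·[0.7117·(1 − 0.7117^3) / (1 − 0.7117)] ≈ 83.8292 million.

ƒ83.83 million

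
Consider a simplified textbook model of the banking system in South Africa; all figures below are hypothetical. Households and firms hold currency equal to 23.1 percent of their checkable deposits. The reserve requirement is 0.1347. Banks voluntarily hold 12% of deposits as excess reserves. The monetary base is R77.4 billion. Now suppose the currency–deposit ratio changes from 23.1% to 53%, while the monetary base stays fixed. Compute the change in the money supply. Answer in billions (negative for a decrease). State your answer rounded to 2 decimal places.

-45.26 billion

Initially m₁ = (1 + 0.231) / (0.1347 + 0.12 + 0.231) ≈ 2.53449, so M₁ = 2.53449 × 77.4 ≈ 196.1695 billion.
After the change m₂ = (1 + 0.53) / (0.1347 + 0.12 + 0.53) ≈ 1.94979, so M₂ = 1.94979 × 77.4 ≈ 150.9137 billion.
ΔM = M₂ − M₁ = 150.9137 − 196.1695 = -45.2558 billion.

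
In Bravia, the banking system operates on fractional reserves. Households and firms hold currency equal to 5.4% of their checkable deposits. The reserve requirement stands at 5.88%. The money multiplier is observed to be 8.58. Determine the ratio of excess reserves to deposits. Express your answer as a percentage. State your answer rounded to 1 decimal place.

1.0%

Using m = 8.58. Since m = (1 + c)/(c + rr + e), the denominator satisfies c + rr + e = (1 + c)/m = (1 + 0.054) / 8.58 ≈ 0.122844.
With c = 0.054 and rr = 0.0588, the ratio of excess reserves to deposits is 0.122844 − 0.054 − 0.0588 = 0.010044.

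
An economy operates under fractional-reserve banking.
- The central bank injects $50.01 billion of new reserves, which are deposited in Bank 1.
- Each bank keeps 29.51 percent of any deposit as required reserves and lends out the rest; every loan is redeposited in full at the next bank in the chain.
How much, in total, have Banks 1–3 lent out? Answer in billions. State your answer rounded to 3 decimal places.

Bank i lends (1 − rr)^i of the original deposit: Bank 1 lends 50.01·0.7049 ≈ 35.2520, Bank 2 lends 50.01·0.7049² ≈ 24.8492, and so on.
Summing a geometric series: total = 50.01·[0.7049·(1 − 0.7049^3) / (1 − 0.7049)] ≈ 77.6174 billion.

$77.617 billion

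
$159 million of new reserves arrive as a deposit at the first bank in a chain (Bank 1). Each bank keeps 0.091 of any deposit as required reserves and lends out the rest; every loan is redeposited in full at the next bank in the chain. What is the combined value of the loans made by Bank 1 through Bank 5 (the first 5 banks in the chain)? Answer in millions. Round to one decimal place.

Bank i lends (1 − rr)^i of the original deposit: Bank 1 lends 159·0.9090 = 144.5310, Bank 2 lends 159·0.9090² ≈ 131.3787, and so on.
Summing a geometric series: total = 159·[0.9090·(1 − 0.9090^5) / (1 − 0.9090)] ≈ 602.5657 million.

$602.6 million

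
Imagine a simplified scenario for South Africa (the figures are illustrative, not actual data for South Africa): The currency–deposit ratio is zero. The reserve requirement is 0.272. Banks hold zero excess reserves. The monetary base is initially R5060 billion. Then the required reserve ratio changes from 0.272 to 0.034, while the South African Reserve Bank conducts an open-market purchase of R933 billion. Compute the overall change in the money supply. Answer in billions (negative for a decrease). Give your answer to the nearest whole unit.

Before: m₁ = 1 / (0.272) ≈ 3.67647, MB₁ = 5060, so M₁ = 3.67647 × 5060 = 18602.9382 billion.
After: m₂ = 1 / (0.034) ≈ 29.41176, MB₂ = 5060 + 933 = 5993, so M₂ = 29.41176 × 5993 ≈ 176264.6777 billion.
ΔM = M₂ − M₁ = 176264.6777 − 18602.9382 = 157661.7395 billion.

R157662 billion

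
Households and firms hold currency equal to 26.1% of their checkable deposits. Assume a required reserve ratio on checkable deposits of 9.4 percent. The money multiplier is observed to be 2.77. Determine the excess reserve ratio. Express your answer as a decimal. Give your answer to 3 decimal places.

Using m = 2.77. Since m = (1 + c)/(c + rr + e), the denominator satisfies c + rr + e = (1 + c)/m = (1 + 0.261) / 2.77 ≈ 0.455235.
With c = 0.261 and rr = 0.094, the excess reserve ratio is 0.455235 − 0.261 − 0.094 = 0.100235.

0.100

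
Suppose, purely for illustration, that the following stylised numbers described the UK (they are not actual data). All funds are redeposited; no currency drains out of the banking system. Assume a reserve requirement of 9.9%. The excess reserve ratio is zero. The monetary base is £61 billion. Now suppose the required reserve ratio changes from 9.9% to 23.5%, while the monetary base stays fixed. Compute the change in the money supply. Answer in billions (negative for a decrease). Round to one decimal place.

-356.6 billion

Initially m₁ = 1 / (0.099) ≈ 10.1010, so M₁ = 10.1010 × 61 = 616.161 billion.
After the change m₂ = 1 / (0.235) ≈ 4.2553, so M₂ = 4.2553 × 61 = 259.5733 billion.
ΔM = M₂ − M₁ = 259.5733 − 616.161 = -356.5877 billion.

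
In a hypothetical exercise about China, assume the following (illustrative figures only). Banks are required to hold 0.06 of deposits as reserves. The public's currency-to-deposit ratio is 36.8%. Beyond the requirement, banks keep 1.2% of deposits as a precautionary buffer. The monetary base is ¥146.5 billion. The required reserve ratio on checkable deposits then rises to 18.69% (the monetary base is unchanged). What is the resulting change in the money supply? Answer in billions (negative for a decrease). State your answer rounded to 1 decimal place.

Initially m₁ = (1 + 0.368) / (0.06 + 0.012 + 0.368) ≈ 3.10909, so M₁ = 3.10909 × 146.5 ≈ 455.4817 billion.
After the change m₂ = (1 + 0.368) / (0.1869 + 0.012 + 0.368) ≈ 2.41312, so M₂ = 2.41312 × 146.5 ≈ 353.5221 billion.
ΔM = M₂ − M₁ = 353.5221 − 455.4817 = -101.9596 billion.

-102.0 billion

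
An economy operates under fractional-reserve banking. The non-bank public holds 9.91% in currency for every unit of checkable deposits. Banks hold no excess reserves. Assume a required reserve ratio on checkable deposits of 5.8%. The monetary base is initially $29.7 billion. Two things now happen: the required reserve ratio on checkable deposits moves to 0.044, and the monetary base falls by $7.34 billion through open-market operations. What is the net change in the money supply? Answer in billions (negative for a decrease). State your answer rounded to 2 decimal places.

-36.05 billion

Before: m₁ = (1 + 0.0991) / (0.058 + 0.0991) ≈ 6.99618, MB₁ = 29.7, so M₁ = 6.99618 × 29.7 ≈ 207.7865 billion.
After: m₂ = (1 + 0.0991) / (0.044 + 0.0991) ≈ 7.68064, MB₂ = 29.7 − 7.34 = 22.36, so M₂ = 7.68064 × 22.36 ≈ 171.7391 billion.
ΔM = M₂ − M₁ = 171.7391 − 207.7865 = -36.0474 billion.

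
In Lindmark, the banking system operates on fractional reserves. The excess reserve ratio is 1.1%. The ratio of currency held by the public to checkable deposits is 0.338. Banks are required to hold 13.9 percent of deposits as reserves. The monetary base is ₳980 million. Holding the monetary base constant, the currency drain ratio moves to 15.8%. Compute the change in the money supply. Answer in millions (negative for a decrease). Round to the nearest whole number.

₳998 million

Initially m₁ = (1 + 0.338) / (0.139 + 0.011 + 0.338) ≈ 2.7418, so M₁ = 2.7418 × 980 = 2686.964 million.
After the change m₂ = (1 + 0.158) / (0.139 + 0.011 + 0.158) ≈ 3.7597, so M₂ = 3.7597 × 980 = 3684.506 million.
ΔM = M₂ − M₁ = 3684.506 − 2686.964 = 997.542 million.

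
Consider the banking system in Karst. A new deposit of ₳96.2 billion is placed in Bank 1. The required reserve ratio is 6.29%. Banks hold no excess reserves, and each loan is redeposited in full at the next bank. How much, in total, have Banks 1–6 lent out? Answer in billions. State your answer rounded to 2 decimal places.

Bank i lends (1 − rr)^i of the original deposit: Bank 1 lends 96.2·0.9371 ≈ 90.1490, Bank 2 lends 96.2·0.9371² ≈ 84.4786, and so on.
Summing a geometric series: total = 96.2·[0.9371·(1 − 0.9371^6) / (1 − 0.9371)] ≈ 462.6437 billion.

₳462.64 billion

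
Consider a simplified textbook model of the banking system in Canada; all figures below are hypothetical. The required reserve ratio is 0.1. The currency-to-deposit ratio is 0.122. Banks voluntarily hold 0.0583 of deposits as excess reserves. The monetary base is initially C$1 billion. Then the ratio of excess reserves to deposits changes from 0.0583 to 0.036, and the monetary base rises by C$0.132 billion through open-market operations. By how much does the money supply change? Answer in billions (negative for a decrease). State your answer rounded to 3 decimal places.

C$0.920 billion

Before: m₁ = (1 + 0.122) / (0.1 + 0.0583 + 0.122) ≈ 4.00285, MB₁ = 1, so M₁ = 4.00285 × 1 ≈ 4.0028 billion.
After: m₂ = (1 + 0.122) / (0.1 + 0.036 + 0.122) ≈ 4.34884, MB₂ = 1 + 0.132 = 1.132, so M₂ = 4.34884 × 1.132 ≈ 4.9229 billion.
ΔM = M₂ − M₁ = 4.9229 − 4.0028 = 0.9201 billion.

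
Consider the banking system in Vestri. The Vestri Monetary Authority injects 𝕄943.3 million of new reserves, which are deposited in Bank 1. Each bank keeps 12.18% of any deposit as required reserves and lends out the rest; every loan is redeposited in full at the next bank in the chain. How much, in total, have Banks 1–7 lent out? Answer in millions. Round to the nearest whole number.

Bank i lends (1 − rr)^i of the original deposit: Bank 1 lends 943.3·0.8782 ≈ 828.4061, Bank 2 lends 943.3·0.8782² ≈ 727.5062, and so on.
Summing a geometric series: total = 943.3·[0.8782·(1 − 0.8782^7) / (1 − 0.8782)] ≈ 4061.3669 million.

𝕄4061 million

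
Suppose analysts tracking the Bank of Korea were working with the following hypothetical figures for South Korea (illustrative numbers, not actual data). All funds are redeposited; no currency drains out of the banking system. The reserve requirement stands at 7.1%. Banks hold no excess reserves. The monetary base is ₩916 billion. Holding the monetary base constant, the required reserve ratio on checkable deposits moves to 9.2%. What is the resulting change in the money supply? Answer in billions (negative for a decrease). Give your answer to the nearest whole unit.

-2945 billion

Initially m₁ = 1 / (0.071) ≈ 14.0845, so M₁ = 14.0845 × 916 = 12901.402 billion.
After the change m₂ = 1 / (0.092) ≈ 10.8696, so M₂ = 10.8696 × 916 = 9956.5536 billion.
ΔM = M₂ − M₁ = 9956.5536 − 12901.402 = -2944.8484 billion.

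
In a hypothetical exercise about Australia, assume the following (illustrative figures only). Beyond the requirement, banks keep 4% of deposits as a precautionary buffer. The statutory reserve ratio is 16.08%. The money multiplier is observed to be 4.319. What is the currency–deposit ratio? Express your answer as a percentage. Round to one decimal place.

4.0%

Using m = 4.319. From m = (1 + c)/(c + rr + e), rearranging gives 1 + c = m·(c + rr + e), so c·(1 − m) = m·(rr + e) − 1.
Hence c = [m·(rr + e) − 1]/(1 − m) = [4.319 × (0.1608 + 0.04) − 1] / (1 − 4.319) ≈ 0.039995.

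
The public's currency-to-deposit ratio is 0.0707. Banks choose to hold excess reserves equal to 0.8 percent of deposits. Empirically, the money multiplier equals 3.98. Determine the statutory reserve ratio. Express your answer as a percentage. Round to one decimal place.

19.0%

Using m = 3.98. Since m = (1 + c)/(c + rr + e), the denominator satisfies c + rr + e = (1 + c)/m = (1 + 0.0707) / 3.98 ≈ 0.269020.
With c = 0.0707 and e = 0.008, the statutory reserve ratio is 0.269020 − 0.0707 − 0.008 = 0.19032.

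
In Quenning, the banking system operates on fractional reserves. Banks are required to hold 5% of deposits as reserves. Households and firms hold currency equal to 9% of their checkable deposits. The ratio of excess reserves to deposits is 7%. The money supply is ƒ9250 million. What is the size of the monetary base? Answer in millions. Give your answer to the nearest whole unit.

The money multiplier is m = (1 + c) / (rr + e + c) = (1 + 0.09) / (0.05 + 0.07 + 0.09) ≈ 5.19048.
MB = M / m = 9250 / 5.19048 ≈ 1782.1088 million.

ƒ1782 million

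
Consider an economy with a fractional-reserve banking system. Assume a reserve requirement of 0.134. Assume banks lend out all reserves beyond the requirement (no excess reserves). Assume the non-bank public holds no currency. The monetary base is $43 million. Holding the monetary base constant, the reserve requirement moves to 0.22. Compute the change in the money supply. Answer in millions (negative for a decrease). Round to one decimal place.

Initially m₁ = 1 / (0.134) ≈ 7.4627, so M₁ = 7.4627 × 43 = 320.8961 million.
After the change m₂ = 1 / (0.22) ≈ 4.5455, so M₂ = 4.5455 × 43 = 195.4565 million.
ΔM = M₂ − M₁ = 195.4565 − 320.8961 = -125.4396 million.

-125.4 million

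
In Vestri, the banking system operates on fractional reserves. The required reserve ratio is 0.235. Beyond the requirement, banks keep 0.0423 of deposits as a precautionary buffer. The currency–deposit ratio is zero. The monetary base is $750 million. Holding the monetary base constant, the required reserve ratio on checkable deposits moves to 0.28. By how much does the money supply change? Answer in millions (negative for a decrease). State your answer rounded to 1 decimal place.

Initially m₁ = 1 / (0.235 + 0.0423) ≈ 3.60620, so M₁ = 3.60620 × 750 = 2704.65 million.
After the change m₂ = 1 / (0.28 + 0.0423) ≈ 3.10270, so M₂ = 3.10270 × 750 = 2327.025 million.
ΔM = M₂ − M₁ = 2327.025 − 2704.65 = -377.625 million.

-377.6 million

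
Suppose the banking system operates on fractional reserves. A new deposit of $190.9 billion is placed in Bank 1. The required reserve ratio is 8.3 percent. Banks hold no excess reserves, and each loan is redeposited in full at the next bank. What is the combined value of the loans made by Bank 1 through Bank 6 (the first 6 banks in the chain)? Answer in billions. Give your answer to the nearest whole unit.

Bank i lends (1 − rr)^i of the original deposit: Bank 1 lends 190.9·0.9170 = 175.0553, Bank 2 lends 190.9·0.9170² ≈ 160.5257, and so on.
Summing a geometric series: total = 190.9·[0.9170·(1 − 0.9170^6) / (1 − 0.9170)] ≈ 855.0548 billion.

$855 billion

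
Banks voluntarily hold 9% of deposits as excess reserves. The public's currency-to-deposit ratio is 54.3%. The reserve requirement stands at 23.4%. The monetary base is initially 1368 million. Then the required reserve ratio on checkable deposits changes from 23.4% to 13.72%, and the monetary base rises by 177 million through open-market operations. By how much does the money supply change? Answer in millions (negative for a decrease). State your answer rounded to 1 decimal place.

660.6 million

Before: m₁ = (1 + 0.543) / (0.234 + 0.09 + 0.543) ≈ 1.779700, MB₁ = 1368, so M₁ = 1.779700 × 1368 = 2434.6296 million.
After: m₂ = (1 + 0.543) / (0.1372 + 0.09 + 0.543) ≈ 2.003376, MB₂ = 1368 + 177 = 1545, so M₂ = 2.003376 × 1545 ≈ 3095.2159 million.
ΔM = M₂ − M₁ = 3095.2159 − 2434.6296 = 660.5863 million.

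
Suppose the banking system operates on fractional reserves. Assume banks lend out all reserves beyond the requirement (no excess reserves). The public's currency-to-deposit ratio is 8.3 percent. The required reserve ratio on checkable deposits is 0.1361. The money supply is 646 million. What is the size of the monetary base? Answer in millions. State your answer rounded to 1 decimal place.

130.7 million

The money multiplier is m = (1 + c) / (rr + c) = (1 + 0.083) / (0.1361 + 0.083) ≈ 4.94295.
MB = M / m = 646 / 4.94295 ≈ 130.6912 million.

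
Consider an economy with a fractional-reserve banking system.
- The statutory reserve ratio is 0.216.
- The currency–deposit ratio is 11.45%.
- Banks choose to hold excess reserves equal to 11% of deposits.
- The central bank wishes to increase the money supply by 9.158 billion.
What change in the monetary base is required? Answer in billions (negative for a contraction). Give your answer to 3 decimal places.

3.620 billion

The money multiplier is m = (1 + c) / (rr + e + c) = (1 + 0.1145) / (0.216 + 0.11 + 0.1145) ≈ 2.53008.
ΔMB = ΔM / m = (+9.158) / 2.53008 ≈ 3.6196 billion.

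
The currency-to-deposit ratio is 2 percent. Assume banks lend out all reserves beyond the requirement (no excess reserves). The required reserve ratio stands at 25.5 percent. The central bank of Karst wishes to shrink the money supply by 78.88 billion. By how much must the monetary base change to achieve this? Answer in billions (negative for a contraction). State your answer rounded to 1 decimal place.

The money multiplier is m = (1 + c) / (rr + c) = (1 + 0.02) / (0.255 + 0.02) ≈ 3.7091.
ΔMB = ΔM / m = (−78.88) / 3.7091 ≈ -21.2666 billion.

-21.3 billion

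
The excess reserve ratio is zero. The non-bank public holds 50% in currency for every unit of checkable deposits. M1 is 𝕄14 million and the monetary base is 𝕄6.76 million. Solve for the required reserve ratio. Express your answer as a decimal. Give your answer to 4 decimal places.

0.2243

Using m = M/MB = 14/6.76 ≈ 2.071006. Since m = (1 + c)/(c + rr + e), the denominator satisfies c + rr + e = (1 + c)/m = (1 + 0.5) / 2.071006 ≈ 0.724286.
With c = 0.5 and e = 0, the required reserve ratio is 0.724286 − 0.5 − 0 = 0.224286.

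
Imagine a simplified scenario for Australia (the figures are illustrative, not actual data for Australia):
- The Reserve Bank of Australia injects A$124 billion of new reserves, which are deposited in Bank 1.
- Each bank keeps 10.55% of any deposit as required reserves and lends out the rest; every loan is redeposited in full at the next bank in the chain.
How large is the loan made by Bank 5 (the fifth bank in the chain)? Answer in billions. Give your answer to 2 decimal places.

Each bank lends a fraction (1 − rr) = 0.8945 of the deposit it receives, so Bank 5 receives 124·0.8945^4 and lends 124·0.8945^5 ≈ 71.0106 billion.

A$71.01 billion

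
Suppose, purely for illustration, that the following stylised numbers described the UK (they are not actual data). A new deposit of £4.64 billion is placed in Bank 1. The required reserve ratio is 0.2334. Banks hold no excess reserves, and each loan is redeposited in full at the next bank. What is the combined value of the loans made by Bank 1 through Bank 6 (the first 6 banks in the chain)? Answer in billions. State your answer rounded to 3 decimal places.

£12.147 billion

Bank i lends (1 − rr)^i of the original deposit: Bank 1 lends 4.64·0.7666 ≈ 3.5570, Bank 2 lends 4.64·0.7666² ≈ 2.7268, and so on.
Summing a geometric series: total = 4.64·[0.7666·(1 − 0.7666^6) / (1 − 0.7666)] ≈ 12.1469 billion.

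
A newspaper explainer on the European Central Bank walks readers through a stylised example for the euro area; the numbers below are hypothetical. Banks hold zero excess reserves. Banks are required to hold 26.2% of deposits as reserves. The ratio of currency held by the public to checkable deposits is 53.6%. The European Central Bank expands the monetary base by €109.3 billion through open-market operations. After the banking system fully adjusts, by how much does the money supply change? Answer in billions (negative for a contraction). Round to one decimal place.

The money multiplier is m = (1 + c) / (rr + c) = (1 + 0.536) / (0.262 + 0.536) ≈ 1.92481.
The purchase adds 109.3 billion of base, so ΔM = m × ΔMB = 1.92481 × (+109.3) ≈ 210.3817 billion.

€210.4 billion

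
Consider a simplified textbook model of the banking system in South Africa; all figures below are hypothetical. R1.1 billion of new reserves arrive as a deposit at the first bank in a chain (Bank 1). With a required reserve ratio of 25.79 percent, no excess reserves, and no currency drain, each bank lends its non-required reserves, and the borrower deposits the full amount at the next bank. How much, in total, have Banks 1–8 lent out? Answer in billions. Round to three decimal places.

R2.874 billion

Bank i lends (1 − rr)^i of the original deposit: Bank 1 lends 1.1·0.7421 ≈ 0.8163, Bank 2 lends 1.1·0.7421² ≈ 0.6058, and so on.
Summing a geometric series: total = 1.1·[0.7421·(1 − 0.7421^8) / (1 − 0.7421)] ≈ 2.8741 billion.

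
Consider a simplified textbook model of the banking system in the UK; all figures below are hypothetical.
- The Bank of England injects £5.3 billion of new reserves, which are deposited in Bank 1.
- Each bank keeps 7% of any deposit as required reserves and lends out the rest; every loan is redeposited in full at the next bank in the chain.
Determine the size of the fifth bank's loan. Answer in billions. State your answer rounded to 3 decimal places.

Each bank lends a fraction (1 − rr) = 0.9300 of the deposit it receives, so Bank 5 receives 5.3·0.9300^4 and lends 5.3·0.9300^5 ≈ 3.6871 billion.

£3.687 billion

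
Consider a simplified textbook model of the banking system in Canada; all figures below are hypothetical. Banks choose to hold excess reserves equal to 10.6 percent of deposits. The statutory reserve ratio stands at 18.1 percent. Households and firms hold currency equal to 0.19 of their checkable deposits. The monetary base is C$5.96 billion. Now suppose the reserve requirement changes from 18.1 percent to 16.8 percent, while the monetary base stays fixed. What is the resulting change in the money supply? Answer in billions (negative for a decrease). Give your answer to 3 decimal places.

C$0.417 billion

Initially m₁ = (1 + 0.19) / (0.181 + 0.106 + 0.19) ≈ 2.49476, so M₁ = 2.49476 × 5.96 ≈ 14.8688 billion.
After the change m₂ = (1 + 0.19) / (0.168 + 0.106 + 0.19) ≈ 2.56466, so M₂ = 2.56466 × 5.96 ≈ 15.2854 billion.
ΔM = M₂ − M₁ = 15.2854 − 14.8688 = 0.4166 billion.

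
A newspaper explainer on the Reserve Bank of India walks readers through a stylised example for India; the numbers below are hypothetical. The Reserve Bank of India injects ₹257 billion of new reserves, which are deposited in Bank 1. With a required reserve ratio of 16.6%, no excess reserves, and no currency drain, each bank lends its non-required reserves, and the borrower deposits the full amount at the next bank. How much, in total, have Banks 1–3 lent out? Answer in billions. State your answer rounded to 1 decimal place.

Bank i lends (1 − rr)^i of the original deposit: Bank 1 lends 257·0.8340 = 214.3380, Bank 2 lends 257·0.8340² ≈ 178.7579, and so on.
Summing a geometric series: total = 257·[0.8340·(1 − 0.8340^3) / (1 − 0.8340)] ≈ 542.1800 billion.

₹542.2 billion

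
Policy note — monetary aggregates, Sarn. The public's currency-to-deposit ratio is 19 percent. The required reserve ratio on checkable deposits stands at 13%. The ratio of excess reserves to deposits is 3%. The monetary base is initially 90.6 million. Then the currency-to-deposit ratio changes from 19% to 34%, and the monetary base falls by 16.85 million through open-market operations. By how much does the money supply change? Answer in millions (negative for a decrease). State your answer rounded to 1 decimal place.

-110.4 million

Before: m₁ = (1 + 0.19) / (0.13 + 0.03 + 0.19) = 3.4, MB₁ = 90.6, so M₁ = 3.4 × 90.6 = 308.04 million.
After: m₂ = (1 + 0.34) / (0.13 + 0.03 + 0.34) = 2.68, MB₂ = 90.6 − 16.85 = 73.75, so M₂ = 2.68 × 73.75 = 197.65 million.
ΔM = M₂ − M₁ = 197.65 − 308.04 = -110.39 million.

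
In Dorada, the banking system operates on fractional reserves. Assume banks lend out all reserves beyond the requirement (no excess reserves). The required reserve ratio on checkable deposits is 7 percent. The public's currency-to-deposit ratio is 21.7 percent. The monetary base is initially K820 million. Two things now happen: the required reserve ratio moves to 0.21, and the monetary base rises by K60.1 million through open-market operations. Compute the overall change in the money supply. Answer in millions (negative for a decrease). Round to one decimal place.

-968.8 million

Before: m₁ = (1 + 0.217) / (0.07 + 0.217) ≈ 4.24042, MB₁ = 820, so M₁ = 4.24042 × 820 = 3477.1444 million.
After: m₂ = (1 + 0.217) / (0.21 + 0.217) ≈ 2.85012, MB₂ = 820 + 60.1 = 880.1, so M₂ = 2.85012 × 880.1 ≈ 2508.3906 million.
ΔM = M₂ − M₁ = 2508.3906 − 3477.1444 = -968.7538 million.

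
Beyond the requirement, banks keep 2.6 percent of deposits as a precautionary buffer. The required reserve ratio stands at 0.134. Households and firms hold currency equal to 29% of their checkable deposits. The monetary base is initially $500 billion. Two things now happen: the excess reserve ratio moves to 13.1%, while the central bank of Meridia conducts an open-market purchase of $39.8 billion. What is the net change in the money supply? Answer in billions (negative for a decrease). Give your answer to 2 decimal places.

Before: m₁ = (1 + 0.29) / (0.134 + 0.026 + 0.29) ≈ 2.866667, MB₁ = 500, so M₁ = 2.866667 × 500 = 1433.3335 billion.
After: m₂ = (1 + 0.29) / (0.134 + 0.131 + 0.29) ≈ 2.324324, MB₂ = 500 + 39.8 = 539.8, so M₂ = 2.324324 × 539.8 ≈ 1254.6701 billion.
ΔM = M₂ − M₁ = 1254.6701 − 1433.3335 = -178.6634 billion.

-178.66 billion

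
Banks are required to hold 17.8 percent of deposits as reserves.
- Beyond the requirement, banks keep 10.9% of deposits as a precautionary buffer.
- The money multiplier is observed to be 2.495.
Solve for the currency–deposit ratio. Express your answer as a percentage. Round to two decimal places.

Using m = 2.495. From m = (1 + c)/(c + rr + e), rearranging gives 1 + c = m·(c + rr + e), so c·(1 − m) = m·(rr + e) − 1.
Hence c = [m·(rr + e) − 1]/(1 − m) = [2.495 × (0.178 + 0.109) − 1] / (1 − 2.495) ≈ 0.189923.

18.99%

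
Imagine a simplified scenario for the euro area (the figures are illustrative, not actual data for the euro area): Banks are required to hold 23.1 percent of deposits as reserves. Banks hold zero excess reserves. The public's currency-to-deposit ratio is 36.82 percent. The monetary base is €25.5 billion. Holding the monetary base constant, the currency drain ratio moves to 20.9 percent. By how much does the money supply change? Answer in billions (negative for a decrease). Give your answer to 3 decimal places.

€11.841 billion

Initially m₁ = (1 + 0.3682) / (0.231 + 0.3682) ≈ 2.283378, so M₁ = 2.283378 × 25.5 ≈ 58.2261 billion.
After the change m₂ = (1 + 0.209) / (0.231 + 0.209) ≈ 2.747727, so M₂ = 2.747727 × 25.5 ≈ 70.067 billion.
ΔM = M₂ − M₁ = 70.067 − 58.2261 = 11.8409 billion.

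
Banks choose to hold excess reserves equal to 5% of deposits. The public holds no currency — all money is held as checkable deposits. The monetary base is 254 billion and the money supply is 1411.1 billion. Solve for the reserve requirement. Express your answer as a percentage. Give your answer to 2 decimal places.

13.00%

Using m = M/MB = 1411.1/254 ≈ 5.555512. Since m = (1 + c)/(c + rr + e), the denominator satisfies c + rr + e = (1 + c)/m = (1 + 0) / 5.555512 ≈ 0.180001.
With c = 0 and e = 0.05, the reserve requirement is 0.180001 − 0 − 0.05 = 0.130001.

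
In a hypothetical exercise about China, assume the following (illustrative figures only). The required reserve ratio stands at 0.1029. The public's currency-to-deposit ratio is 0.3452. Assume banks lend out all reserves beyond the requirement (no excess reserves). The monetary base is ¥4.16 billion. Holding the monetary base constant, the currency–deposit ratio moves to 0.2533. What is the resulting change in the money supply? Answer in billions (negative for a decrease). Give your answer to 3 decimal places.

¥2.149 billion

Initially m₁ = (1 + 0.3452) / (0.1029 + 0.3452) ≈ 3.00201, so M₁ = 3.00201 × 4.16 ≈ 12.4884 billion.
After the change m₂ = (1 + 0.2533) / (0.1029 + 0.2533) ≈ 3.51853, so M₂ = 3.51853 × 4.16 ≈ 14.6371 billion.
ΔM = M₂ − M₁ = 14.6371 − 12.4884 = 2.1487 billion.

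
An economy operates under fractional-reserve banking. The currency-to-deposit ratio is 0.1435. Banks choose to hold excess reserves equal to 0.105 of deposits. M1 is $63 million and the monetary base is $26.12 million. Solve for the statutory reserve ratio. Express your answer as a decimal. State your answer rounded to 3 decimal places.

Using m = M/MB = 63/26.12 ≈ 2.411945. Since m = (1 + c)/(c + rr + e), the denominator satisfies c + rr + e = (1 + c)/m = (1 + 0.1435) / 2.411945 ≈ 0.474099.
With c = 0.1435 and e = 0.105, the statutory reserve ratio is 0.474099 − 0.1435 − 0.105 = 0.225599.

0.226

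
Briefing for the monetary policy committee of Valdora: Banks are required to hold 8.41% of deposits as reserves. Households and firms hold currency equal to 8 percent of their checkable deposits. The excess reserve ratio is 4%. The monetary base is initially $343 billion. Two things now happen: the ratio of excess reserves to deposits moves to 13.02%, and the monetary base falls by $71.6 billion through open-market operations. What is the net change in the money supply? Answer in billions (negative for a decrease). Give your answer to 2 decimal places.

-819.03 billion

Before: m₁ = (1 + 0.08) / (0.0841 + 0.04 + 0.08) ≈ 5.291524, MB₁ = 343, so M₁ = 5.291524 × 343 ≈ 1814.9927 billion.
After: m₂ = (1 + 0.08) / (0.0841 + 0.1302 + 0.08) ≈ 3.669725, MB₂ = 343 − 71.6 = 271.4, so M₂ = 3.669725 × 271.4 ≈ 995.9634 billion.
ΔM = M₂ − M₁ = 995.9634 − 1814.9927 = -819.0293 billion.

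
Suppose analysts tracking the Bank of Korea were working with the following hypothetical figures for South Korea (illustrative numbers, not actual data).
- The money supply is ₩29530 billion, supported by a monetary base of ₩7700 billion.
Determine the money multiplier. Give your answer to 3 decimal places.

3.835

The money multiplier is m = M / MB = 29530 / 7700 ≈ 3.83506.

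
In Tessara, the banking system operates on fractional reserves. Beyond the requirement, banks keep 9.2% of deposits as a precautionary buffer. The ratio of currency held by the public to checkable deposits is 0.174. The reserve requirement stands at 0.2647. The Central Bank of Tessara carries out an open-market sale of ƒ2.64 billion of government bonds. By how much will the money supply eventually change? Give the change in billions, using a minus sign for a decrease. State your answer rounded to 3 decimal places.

The money multiplier is m = (1 + c) / (rr + e + c) = (1 + 0.174) / (0.2647 + 0.092 + 0.174) ≈ 2.21217.
The sale removes 2.64 billion of base, so ΔM = m × ΔMB = 2.21217 × (−2.64) ≈ -5.8401 billion.

-5.840 billion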